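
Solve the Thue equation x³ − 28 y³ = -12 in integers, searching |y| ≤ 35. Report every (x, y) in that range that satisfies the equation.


The equation is x³ - 28y³ = -12. For fixed y, x³ = 28·y³ − 12, so a solution requires the RHS to be a perfect cube.
Strategy: iterate y from -35 to 35, compute RHS = 28·y³ − 12, and check whether it is a (positive or negative) perfect cube.
Check small values of y:
  y = 0: RHS = -12 is not a perfect cube.
  y = 1: RHS = 16 is not a perfect cube.
  y = -1: RHS = -40 is not a perfect cube.
  y = 2: RHS = 212 is not a perfect cube.
  y = -2: RHS = -236 is not a perfect cube.
  y = 3: RHS = 744 is not a perfect cube.
  y = -3: RHS = -768 is not a perfect cube.
Continuing the search up to |y| = 35 finds no solutions either.
No (x, y) in the scanned range satisfies the equation.

No integer solutions with |y| ≤ 35.


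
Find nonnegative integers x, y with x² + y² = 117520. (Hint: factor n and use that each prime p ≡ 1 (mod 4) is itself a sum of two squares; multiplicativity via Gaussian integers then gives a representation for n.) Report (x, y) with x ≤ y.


Step 1: Factor n = 117520 = 2^4 · 5 · 13 · 113.
Step 2: Check the mod-4 condition on each prime factor: 2 = 2 (special); 5 ≡ 1 (mod 4), exponent 1; 13 ≡ 1 (mod 4), exponent 1; 113 ≡ 1 (mod 4), exponent 1.
All primes ≡ 3 (mod 4) appear to even exponent (or don't appear), so by the two-squares theorem n IS expressible as a sum of two squares.
Step 3: Build a representation. Group n = k² · m with k = 4 and m = 5 · 13 · 113 = 7345 (a product of primes ≡ 1 (mod 4)); a representation of m scales to one of n via (k·x)² + (k·y)² = k²(x² + y²). Each prime p ≡ 1 (mod 4) is itself a sum of two squares; find a² by testing p − a² for a perfect square:
  5: 5 − 1² = 4 = 2² ⇒ 5 = 1² + 2².
  13: 13 − 1² = 12, 13 − 2² = 9 = 3² ⇒ 13 = 2² + 3².
  113: 113 − 1² = 112, 113 − 2² = 109, 113 − 3² = 104, 113 − 4² = 97, 113 − 5² = 88, 113 − 6² = 77, 113 − 7² = 64 = 8² ⇒ 113 = 7² + 8².
  Combine using the Brahmagupta–Fibonacci identity (a² + b²)(c² + d²) = (ac − bd)² + (ad + bc)² = (ac + bd)² + (ad − bc)²:
  5 · 13 = 65: from (1² + 2²)(2² + 3²), take (1·2 − 2·3, 1·3 + 2·2) = (2 − 6, 3 + 4) = (-4, 7); dropping signs (only squares matter) gives (4, 7); check 4² + 7² = 16 + 49 = 65 ✓.
  65 · 113 = 7345: from (4² + 7²)(7² + 8²), take (4·7 − 7·8, 4·8 + 7·7) = (28 − 56, 32 + 49) = (-28, 81); dropping signs (only squares matter) gives (28, 81); check 28² + 81² = 784 + 6561 = 7345 ✓.
  Scale by k = 4: (4·28, 4·81) = (112, 324).
Step 4: Order so x ≤ y and verify: 112² + 324² = 12544 + 104976 = 117520 = n. ✓

n = 117520 = 112² + 324² (one valid representation with x ≤ y).


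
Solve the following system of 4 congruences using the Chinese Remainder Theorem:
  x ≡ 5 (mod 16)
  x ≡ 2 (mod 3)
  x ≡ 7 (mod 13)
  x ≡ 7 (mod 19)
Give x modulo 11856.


Product of moduli M = 16 · 3 · 13 · 19 = 11856.
Merge one congruence at a time:
  Start: x ≡ 5 (mod 16).
  Combine with x ≡ 2 (mod 3); new modulus lcm = 48.
    Write x = 5 + 16·t and substitute into x ≡ 2 (mod 3): 16·t ≡ 2 − 5 = -3 (mod 3).
    Reduce coefficients mod 3: 1·t ≡ 0 (mod 3).
    So t ≡ 0 (mod 3).
    Then x = 5 + 16·0 = 5, valid modulo lcm(16, 3) = 48: x ≡ 5 (mod 48).
  Combine with x ≡ 7 (mod 13); new modulus lcm = 624.
    Write x = 5 + 48·t and substitute into x ≡ 7 (mod 13): 48·t ≡ 7 − 5 = 2 (mod 13).
    Reduce coefficients mod 13: 9·t ≡ 2 (mod 13).
    The inverse of 9 mod 13 is 3 (since 9·3 = 27 = 2·13 + 1), so t ≡ 3·2 = 6 ≡ 6 (mod 13).
    Then x = 5 + 48·6 = 293, valid modulo lcm(48, 13) = 624: x ≡ 293 (mod 624).
  Combine with x ≡ 7 (mod 19); new modulus lcm = 11856.
    Write x = 293 + 624·t and substitute into x ≡ 7 (mod 19): 624·t ≡ 7 − 293 = -286 (mod 19).
    Reduce coefficients mod 19: 16·t ≡ 18 (mod 19).
    The inverse of 16 mod 19 is 6 (since 16·6 = 96 = 5·19 + 1), so t ≡ 6·18 = 108 ≡ 13 (mod 19).
    Then x = 293 + 624·13 = 8405, valid modulo lcm(624, 19) = 11856: x ≡ 8405 (mod 11856).
Verify against each original: 8405 mod 16 = 5, 8405 mod 3 = 2, 8405 mod 13 = 7, 8405 mod 19 = 7.

x ≡ 8405 (mod 11856).


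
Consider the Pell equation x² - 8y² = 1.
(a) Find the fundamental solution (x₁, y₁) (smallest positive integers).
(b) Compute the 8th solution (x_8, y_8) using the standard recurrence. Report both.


Step 1: Find the fundamental solution (x₁, y₁) of x² - 8y² = 1.
  Expand √8 as a continued fraction. a₀ = ⌊√8⌋ = 2; iterate m_{k+1} = d_k·a_k − m_k, d_{k+1} = (8 − m_{k+1}²)/d_k, a_{k+1} = ⌊(a₀ + m_{k+1})/d_{k+1}⌋ (starting m₀ = 0, d₀ = 1), with convergents p_k = a_k·p_{k-1} + p_{k-2}, q_k = a_k·q_{k-1} + q_{k-2} (p₋₁ = 1, q₋₁ = 0):
  k = 0: a₀ = 2; p₀/q₀ = 2/1; p₀² − 8·q₀² = 4 − 8 = -4.
  k = 1: m = 2, d = 4, a = ⌊(2 + 2)/4⌋ = 1; p/q = (1·2 + 1)/(1·1 + 0) = 3/1; p² − 8·q² = 9 − 8 = 1.
  The first convergent with p² − 8·q² = 1 gives the fundamental solution (x₁, y₁) = (3, 1).
Step 2: Apply the recurrence (x_{n+1}, y_{n+1}) = (x₁x_n + 8y₁y_n, x₁y_n + y₁x_n) repeatedly.
  From (x_1, y_1) = (3, 1): x_2 = 3·3 + 8·1·1 = 17; y_2 = 3·1 + 1·3 = 6.
  From (x_2, y_2) = (17, 6): x_3 = 3·17 + 8·1·6 = 99; y_3 = 3·6 + 1·17 = 35.
  From (x_3, y_3) = (99, 35): x_4 = 3·99 + 8·1·35 = 577; y_4 = 3·35 + 1·99 = 204.
  From (x_4, y_4) = (577, 204): x_5 = 3·577 + 8·1·204 = 3363; y_5 = 3·204 + 1·577 = 1189.
  From (x_5, y_5) = (3363, 1189): x_6 = 3·3363 + 8·1·1189 = 19601; y_6 = 3·1189 + 1·3363 = 6930.
  From (x_6, y_6) = (19601, 6930): x_7 = 3·19601 + 8·1·6930 = 114243; y_7 = 3·6930 + 1·19601 = 40391.
  From (x_7, y_7) = (114243, 40391): x_8 = 3·114243 + 8·1·40391 = 665857; y_8 = 3·40391 + 1·114243 = 235416.
Step 3: Verify x_8² - 8·y_8² = 443365544449 - 443365544448 = 1 (should be 1). ✓

(x_1, y_1) = (3, 1); (x_8, y_8) = (665857, 235416).


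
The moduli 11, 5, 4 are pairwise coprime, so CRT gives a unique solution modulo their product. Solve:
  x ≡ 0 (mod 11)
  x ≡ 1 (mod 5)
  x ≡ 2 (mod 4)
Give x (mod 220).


Moduli 11, 5, 4 are pairwise coprime; by CRT there is a unique solution modulo M = 11 · 5 · 4 = 220.
Solve pairwise, accumulating the modulus:
  Start with x ≡ 0 (mod 11).
  Combine with x ≡ 1 (mod 5): since gcd(11, 5) = 1, we get a unique residue mod 55.
    Write x = 0 + 11·t and substitute into x ≡ 1 (mod 5): 11·t ≡ 1 − 0 = 1 (mod 5).
    Reduce coefficients mod 5: 1·t ≡ 1 (mod 5).
    So t ≡ 1 (mod 5).
    Then x = 0 + 11·1 = 11, valid modulo lcm(11, 5) = 55: x ≡ 11 (mod 55).
  Combine with x ≡ 2 (mod 4): since gcd(55, 4) = 1, we get a unique residue mod 220.
    Write x = 11 + 55·t and substitute into x ≡ 2 (mod 4): 55·t ≡ 2 − 11 = -9 (mod 4).
    Reduce coefficients mod 4: 3·t ≡ 3 (mod 4).
    The inverse of 3 mod 4 is 3 (since 3·3 = 9 = 2·4 + 1), so t ≡ 3·3 = 9 ≡ 1 (mod 4).
    Then x = 11 + 55·1 = 66, valid modulo lcm(55, 4) = 220: x ≡ 66 (mod 220).
Verify: 66 mod 11 = 0 ✓, 66 mod 5 = 1 ✓, 66 mod 4 = 2 ✓.

x ≡ 66 (mod 220).


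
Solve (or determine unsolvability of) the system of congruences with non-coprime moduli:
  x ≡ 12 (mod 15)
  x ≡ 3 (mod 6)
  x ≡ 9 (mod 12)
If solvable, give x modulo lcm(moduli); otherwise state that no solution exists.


Moduli 15, 6, 12 are not pairwise coprime, so CRT works modulo lcm(m_i) when all pairwise compatibility conditions hold.
Pairwise compatibility: gcd(m_i, m_j) must divide a_i - a_j for every pair.
Merge one congruence at a time:
  Start: x ≡ 12 (mod 15).
  Combine with x ≡ 3 (mod 6): gcd(15, 6) = 3; 3 - 12 = -9, which IS divisible by 3, so compatible.
    Write x = 12 + 15·t and substitute into x ≡ 3 (mod 6): 15·t ≡ 3 − 12 = -9 (mod 6).
    Divide the congruence (and modulus) by g = 3: 5·t ≡ -3 (mod 2).
    Reduce coefficients mod 2: 1·t ≡ 1 (mod 2).
    So t ≡ 1 (mod 2).
    Then x = 12 + 15·1 = 27, valid modulo lcm(15, 6) = 30: x ≡ 27 (mod 30).
  Combine with x ≡ 9 (mod 12): gcd(30, 12) = 6; 9 - 27 = -18, which IS divisible by 6, so compatible.
    Write x = 27 + 30·t and substitute into x ≡ 9 (mod 12): 30·t ≡ 9 − 27 = -18 (mod 12).
    Divide the congruence (and modulus) by g = 6: 5·t ≡ -3 (mod 2).
    Reduce coefficients mod 2: 1·t ≡ 1 (mod 2).
    So t ≡ 1 (mod 2).
    Then x = 27 + 30·1 = 57, valid modulo lcm(30, 12) = 60: x ≡ 57 (mod 60).
Verify: 57 mod 15 = 12, 57 mod 6 = 3, 57 mod 12 = 9.

x ≡ 57 (mod 60).


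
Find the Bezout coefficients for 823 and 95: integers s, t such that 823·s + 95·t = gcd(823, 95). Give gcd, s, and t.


Euclidean algorithm on (823, 95) — divide until remainder is 0:
  823 = 8 · 95 + 63
  95 = 1 · 63 + 32
  63 = 1 · 32 + 31
  32 = 1 · 31 + 1
  31 = 31 · 1 + 0
gcd(823, 95) = 1.
Track Bezout coefficients alongside the remainders: start with r₀ = 823 = a·1 + b·0 (s = 1, t = 0) and r₁ = 95 = a·0 + b·1 (s = 0, t = 1); each new remainder r_{k+1} = r_{k-1} − q_k·r_k inherits s_{k+1} = s_{k-1} − q_k·s_k, t_{k+1} = t_{k-1} − q_k·t_k, so r_k = a·s_k + b·t_k at every step:
  q = 8: r = 63, s = 1 − 8·0 = 1, t = 0 − 8·1 = -8  (check: 823·1 + 95·(-8) = 63)
  q = 1: r = 32, s = 0 − 1·1 = -1, t = 1 − 1·(-8) = 9  (check: 823·(-1) + 95·9 = 32)
  q = 1: r = 31, s = 1 − 1·(-1) = 2, t = -8 − 1·9 = -17  (check: 823·2 + 95·(-17) = 31)
  q = 1: r = 1, s = -1 − 1·2 = -3, t = 9 − 1·(-17) = 26  (check: 823·(-3) + 95·26 = 1)
The row with r = 1 (the gcd) gives the Bezout coefficients s = -3, t = 26.
Result: 823 · (-3) + 95 · (26) = 1.

gcd(823, 95) = 1; s = -3, t = 26 (check: 823·(-3) + 95·26 = 1).


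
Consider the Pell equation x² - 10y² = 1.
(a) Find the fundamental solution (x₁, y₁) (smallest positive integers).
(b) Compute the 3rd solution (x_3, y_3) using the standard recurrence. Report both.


Step 1: Find the fundamental solution (x₁, y₁) of x² - 10y² = 1.
  Expand √10 as a continued fraction. a₀ = ⌊√10⌋ = 3; iterate m_{k+1} = d_k·a_k − m_k, d_{k+1} = (10 − m_{k+1}²)/d_k, a_{k+1} = ⌊(a₀ + m_{k+1})/d_{k+1}⌋ (starting m₀ = 0, d₀ = 1), with convergents p_k = a_k·p_{k-1} + p_{k-2}, q_k = a_k·q_{k-1} + q_{k-2} (p₋₁ = 1, q₋₁ = 0):
  k = 0: a₀ = 3; p₀/q₀ = 3/1; p₀² − 10·q₀² = 9 − 10 = -1.
  k = 1: m = 3, d = 1, a = ⌊(3 + 3)/1⌋ = 6; p/q = (6·3 + 1)/(6·1 + 0) = 19/6; p² − 10·q² = 361 − 360 = 1.
  The first convergent with p² − 10·q² = 1 gives the fundamental solution (x₁, y₁) = (19, 6).
Step 2: Apply the recurrence (x_{n+1}, y_{n+1}) = (x₁x_n + 10y₁y_n, x₁y_n + y₁x_n) repeatedly.
  From (x_1, y_1) = (19, 6): x_2 = 19·19 + 10·6·6 = 721; y_2 = 19·6 + 6·19 = 228.
  From (x_2, y_2) = (721, 228): x_3 = 19·721 + 10·6·228 = 27379; y_3 = 19·228 + 6·721 = 8658.
Step 3: Verify x_3² - 10·y_3² = 749609641 - 749609640 = 1 (should be 1). ✓

(x_1, y_1) = (19, 6); (x_3, y_3) = (27379, 8658).


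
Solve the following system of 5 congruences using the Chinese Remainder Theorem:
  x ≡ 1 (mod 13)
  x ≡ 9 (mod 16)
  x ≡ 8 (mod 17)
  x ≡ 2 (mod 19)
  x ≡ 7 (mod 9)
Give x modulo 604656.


Product of moduli M = 13 · 16 · 17 · 19 · 9 = 604656.
Merge one congruence at a time:
  Start: x ≡ 1 (mod 13).
  Combine with x ≡ 9 (mod 16); new modulus lcm = 208.
    Write x = 1 + 13·t and substitute into x ≡ 9 (mod 16): 13·t ≡ 9 − 1 = 8 (mod 16).
    The inverse of 13 mod 16 is 5 (since 13·5 = 65 = 4·16 + 1), so t ≡ 5·8 = 40 ≡ 8 (mod 16).
    Then x = 1 + 13·8 = 105, valid modulo lcm(13, 16) = 208: x ≡ 105 (mod 208).
  Combine with x ≡ 8 (mod 17); new modulus lcm = 3536.
    Write x = 105 + 208·t and substitute into x ≡ 8 (mod 17): 208·t ≡ 8 − 105 = -97 (mod 17).
    Reduce coefficients mod 17: 4·t ≡ 5 (mod 17).
    The inverse of 4 mod 17 is 13 (since 4·13 = 52 = 3·17 + 1), so t ≡ 13·5 = 65 ≡ 14 (mod 17).
    Then x = 105 + 208·14 = 3017, valid modulo lcm(208, 17) = 3536: x ≡ 3017 (mod 3536).
  Combine with x ≡ 2 (mod 19); new modulus lcm = 67184.
    Write x = 3017 + 3536·t and substitute into x ≡ 2 (mod 19): 3536·t ≡ 2 − 3017 = -3015 (mod 19).
    Reduce coefficients mod 19: 2·t ≡ 6 (mod 19).
    The inverse of 2 mod 19 is 10 (since 2·10 = 20 = 1·19 + 1), so t ≡ 10·6 = 60 ≡ 3 (mod 19).
    Then x = 3017 + 3536·3 = 13625, valid modulo lcm(3536, 19) = 67184: x ≡ 13625 (mod 67184).
  Combine with x ≡ 7 (mod 9); new modulus lcm = 604656.
    Write x = 13625 + 67184·t and substitute into x ≡ 7 (mod 9): 67184·t ≡ 7 − 13625 = -13618 (mod 9).
    Reduce coefficients mod 9: 8·t ≡ 8 (mod 9).
    The inverse of 8 mod 9 is 8 (since 8·8 = 64 = 7·9 + 1), so t ≡ 8·8 = 64 ≡ 1 (mod 9).
    Then x = 13625 + 67184·1 = 80809, valid modulo lcm(67184, 9) = 604656: x ≡ 80809 (mod 604656).
Verify against each original: 80809 mod 13 = 1, 80809 mod 16 = 9, 80809 mod 17 = 8, 80809 mod 19 = 2, 80809 mod 9 = 7.

x ≡ 80809 (mod 604656).


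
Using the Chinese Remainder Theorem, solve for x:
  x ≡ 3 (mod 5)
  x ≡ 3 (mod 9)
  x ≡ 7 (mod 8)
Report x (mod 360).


Moduli 5, 9, 8 are pairwise coprime; by CRT there is a unique solution modulo M = 5 · 9 · 8 = 360.
Solve pairwise, accumulating the modulus:
  Start with x ≡ 3 (mod 5).
  Combine with x ≡ 3 (mod 9): since gcd(5, 9) = 1, we get a unique residue mod 45.
    Write x = 3 + 5·t and substitute into x ≡ 3 (mod 9): 5·t ≡ 3 − 3 = 0 (mod 9).
    The inverse of 5 mod 9 is 2 (since 5·2 = 10 = 1·9 + 1), so t ≡ 2·0 = 0 ≡ 0 (mod 9).
    Then x = 3 + 5·0 = 3, valid modulo lcm(5, 9) = 45: x ≡ 3 (mod 45).
  Combine with x ≡ 7 (mod 8): since gcd(45, 8) = 1, we get a unique residue mod 360.
    Write x = 3 + 45·t and substitute into x ≡ 7 (mod 8): 45·t ≡ 7 − 3 = 4 (mod 8).
    Reduce coefficients mod 8: 5·t ≡ 4 (mod 8).
    The inverse of 5 mod 8 is 5 (since 5·5 = 25 = 3·8 + 1), so t ≡ 5·4 = 20 ≡ 4 (mod 8).
    Then x = 3 + 45·4 = 183, valid modulo lcm(45, 8) = 360: x ≡ 183 (mod 360).
Verify: 183 mod 5 = 3 ✓, 183 mod 9 = 3 ✓, 183 mod 8 = 7 ✓.

x ≡ 183 (mod 360).


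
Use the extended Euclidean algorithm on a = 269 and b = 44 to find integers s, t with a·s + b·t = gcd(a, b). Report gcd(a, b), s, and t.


Euclidean algorithm on (269, 44) — divide until remainder is 0:
  269 = 6 · 44 + 5
  44 = 8 · 5 + 4
  5 = 1 · 4 + 1
  4 = 4 · 1 + 0
gcd(269, 44) = 1.
Track Bezout coefficients alongside the remainders: start with r₀ = 269 = a·1 + b·0 (s = 1, t = 0) and r₁ = 44 = a·0 + b·1 (s = 0, t = 1); each new remainder r_{k+1} = r_{k-1} − q_k·r_k inherits s_{k+1} = s_{k-1} − q_k·s_k, t_{k+1} = t_{k-1} − q_k·t_k, so r_k = a·s_k + b·t_k at every step:
  q = 6: r = 5, s = 1 − 6·0 = 1, t = 0 − 6·1 = -6  (check: 269·1 + 44·(-6) = 5)
  q = 8: r = 4, s = 0 − 8·1 = -8, t = 1 − 8·(-6) = 49  (check: 269·(-8) + 44·49 = 4)
  q = 1: r = 1, s = 1 − 1·(-8) = 9, t = -6 − 1·49 = -55  (check: 269·9 + 44·(-55) = 1)
The row with r = 1 (the gcd) gives the Bezout coefficients s = 9, t = -55.
Result: 269 · (9) + 44 · (-55) = 1.

gcd(269, 44) = 1; s = 9, t = -55 (check: 269·9 + 44·(-55) = 1).


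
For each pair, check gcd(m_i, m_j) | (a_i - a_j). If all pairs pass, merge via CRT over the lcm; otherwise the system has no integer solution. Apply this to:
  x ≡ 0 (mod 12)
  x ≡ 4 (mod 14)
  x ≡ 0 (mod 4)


Moduli 12, 14, 4 are not pairwise coprime, so CRT works modulo lcm(m_i) when all pairwise compatibility conditions hold.
Pairwise compatibility: gcd(m_i, m_j) must divide a_i - a_j for every pair.
Merge one congruence at a time:
  Start: x ≡ 0 (mod 12).
  Combine with x ≡ 4 (mod 14): gcd(12, 14) = 2; 4 - 0 = 4, which IS divisible by 2, so compatible.
    Write x = 0 + 12·t and substitute into x ≡ 4 (mod 14): 12·t ≡ 4 − 0 = 4 (mod 14).
    Divide the congruence (and modulus) by g = 2: 6·t ≡ 2 (mod 7).
    The inverse of 6 mod 7 is 6 (since 6·6 = 36 = 5·7 + 1), so t ≡ 6·2 = 12 ≡ 5 (mod 7).
    Then x = 0 + 12·5 = 60, valid modulo lcm(12, 14) = 84: x ≡ 60 (mod 84).
  Combine with x ≡ 0 (mod 4): gcd(84, 4) = 4; 0 - 60 = -60, which IS divisible by 4, so compatible.
    Write x = 60 + 84·t and substitute into x ≡ 0 (mod 4): 84·t ≡ 0 − 60 = -60 (mod 4).
    Divide the congruence (and modulus) by g = 4: 21·t ≡ -15 (mod 1).
    Modulo 1 every t works; take t = 0.
    Then x = 60 + 84·0 = 60, valid modulo lcm(84, 4) = 84: x ≡ 60 (mod 84).
Verify: 60 mod 12 = 0, 60 mod 14 = 4, 60 mod 4 = 0.

x ≡ 60 (mod 84).


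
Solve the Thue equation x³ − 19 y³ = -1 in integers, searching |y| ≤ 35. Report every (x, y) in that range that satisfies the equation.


The equation is x³ - 19y³ = -1. For fixed y, x³ = 19·y³ − 1, so a solution requires the RHS to be a perfect cube.
Strategy: iterate y from -35 to 35, compute RHS = 19·y³ − 1, and check whether it is a (positive or negative) perfect cube.
Check small values of y:
  y = 0: RHS = -1 = (-1)³ ⇒ x = -1 works.
  y = 1: RHS = 18 is not a perfect cube.
  y = -1: RHS = -20 is not a perfect cube.
  y = 2: RHS = 151 is not a perfect cube.
  y = -2: RHS = -153 is not a perfect cube.
  y = 3: RHS = 512 = (8)³ ⇒ x = 8 works.
  y = -3: RHS = -514 is not a perfect cube.
Continuing the search up to |y| = 35 finds no further solutions beyond those listed.
Collected solutions: (-1, 0), (8, 3).

Solutions (with |y| ≤ 35): (-1, 0), (8, 3).


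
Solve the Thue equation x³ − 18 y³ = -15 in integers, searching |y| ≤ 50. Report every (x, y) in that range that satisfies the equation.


The equation is x³ - 18y³ = -15. For fixed y, x³ = 18·y³ − 15, so a solution requires the RHS to be a perfect cube.
Strategy: iterate y from -50 to 50, compute RHS = 18·y³ − 15, and check whether it is a (positive or negative) perfect cube.
Check small values of y:
  y = 0: RHS = -15 is not a perfect cube.
  y = 1: RHS = 3 is not a perfect cube.
  y = -1: RHS = -33 is not a perfect cube.
  y = 2: RHS = 129 is not a perfect cube.
  y = -2: RHS = -159 is not a perfect cube.
  y = 3: RHS = 471 is not a perfect cube.
  y = -3: RHS = -501 is not a perfect cube.
Continuing the search up to |y| = 50 finds no solutions either.
No (x, y) in the scanned range satisfies the equation.

No integer solutions with |y| ≤ 50.


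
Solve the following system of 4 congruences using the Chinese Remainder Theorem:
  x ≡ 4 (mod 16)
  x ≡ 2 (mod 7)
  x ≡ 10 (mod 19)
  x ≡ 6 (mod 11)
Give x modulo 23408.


Product of moduli M = 16 · 7 · 19 · 11 = 23408.
Merge one congruence at a time:
  Start: x ≡ 4 (mod 16).
  Combine with x ≡ 2 (mod 7); new modulus lcm = 112.
    Write x = 4 + 16·t and substitute into x ≡ 2 (mod 7): 16·t ≡ 2 − 4 = -2 (mod 7).
    Reduce coefficients mod 7: 2·t ≡ 5 (mod 7).
    The inverse of 2 mod 7 is 4 (since 2·4 = 8 = 1·7 + 1), so t ≡ 4·5 = 20 ≡ 6 (mod 7).
    Then x = 4 + 16·6 = 100, valid modulo lcm(16, 7) = 112: x ≡ 100 (mod 112).
  Combine with x ≡ 10 (mod 19); new modulus lcm = 2128.
    Write x = 100 + 112·t and substitute into x ≡ 10 (mod 19): 112·t ≡ 10 − 100 = -90 (mod 19).
    Reduce coefficients mod 19: 17·t ≡ 5 (mod 19).
    The inverse of 17 mod 19 is 9 (since 17·9 = 153 = 8·19 + 1), so t ≡ 9·5 = 45 ≡ 7 (mod 19).
    Then x = 100 + 112·7 = 884, valid modulo lcm(112, 19) = 2128: x ≡ 884 (mod 2128).
  Combine with x ≡ 6 (mod 11); new modulus lcm = 23408.
    Write x = 884 + 2128·t and substitute into x ≡ 6 (mod 11): 2128·t ≡ 6 − 884 = -878 (mod 11).
    Reduce coefficients mod 11: 5·t ≡ 2 (mod 11).
    The inverse of 5 mod 11 is 9 (since 5·9 = 45 = 4·11 + 1), so t ≡ 9·2 = 18 ≡ 7 (mod 11).
    Then x = 884 + 2128·7 = 15780, valid modulo lcm(2128, 11) = 23408: x ≡ 15780 (mod 23408).
Verify against each original: 15780 mod 16 = 4, 15780 mod 7 = 2, 15780 mod 19 = 10, 15780 mod 11 = 6.

x ≡ 15780 (mod 23408).


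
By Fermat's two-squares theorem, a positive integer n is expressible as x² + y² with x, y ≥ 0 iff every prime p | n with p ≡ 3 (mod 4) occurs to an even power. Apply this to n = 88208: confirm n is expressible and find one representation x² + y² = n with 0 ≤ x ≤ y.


Step 1: Factor n = 88208 = 2^4 · 37 · 149.
Step 2: Check the mod-4 condition on each prime factor: 2 = 2 (special); 37 ≡ 1 (mod 4), exponent 1; 149 ≡ 1 (mod 4), exponent 1.
All primes ≡ 3 (mod 4) appear to even exponent (or don't appear), so by the two-squares theorem n IS expressible as a sum of two squares.
Step 3: Build a representation. Group n = k² · m with k = 4 and m = 37 · 149 = 5513 (a product of primes ≡ 1 (mod 4)); a representation of m scales to one of n via (k·x)² + (k·y)² = k²(x² + y²). Each prime p ≡ 1 (mod 4) is itself a sum of two squares; find a² by testing p − a² for a perfect square:
  37: 37 − 1² = 36 = 6² ⇒ 37 = 1² + 6².
  149: 149 − 1² = 148, 149 − 2² = 145, 149 − 3² = 140, 149 − 4² = 133, 149 − 5² = 124, 149 − 6² = 113, 149 − 7² = 100 = 10² ⇒ 149 = 7² + 10².
  Combine using the Brahmagupta–Fibonacci identity (a² + b²)(c² + d²) = (ac − bd)² + (ad + bc)² = (ac + bd)² + (ad − bc)²:
  37 · 149 = 5513: from (1² + 6²)(7² + 10²), take (1·7 − 6·10, 1·10 + 6·7) = (7 − 60, 10 + 42) = (-53, 52); dropping signs (only squares matter) gives (53, 52); check 53² + 52² = 2809 + 2704 = 5513 ✓.
  Scale by k = 4: (4·53, 4·52) = (212, 208).
Step 4: Order so x ≤ y and verify: 208² + 212² = 43264 + 44944 = 88208 = n. ✓

n = 88208 = 208² + 212² (one valid representation with x ≤ y).


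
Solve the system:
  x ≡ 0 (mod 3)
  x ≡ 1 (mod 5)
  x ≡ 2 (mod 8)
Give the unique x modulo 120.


Moduli 3, 5, 8 are pairwise coprime; by CRT there is a unique solution modulo M = 3 · 5 · 8 = 120.
Solve pairwise, accumulating the modulus:
  Start with x ≡ 0 (mod 3).
  Combine with x ≡ 1 (mod 5): since gcd(3, 5) = 1, we get a unique residue mod 15.
    Write x = 0 + 3·t and substitute into x ≡ 1 (mod 5): 3·t ≡ 1 − 0 = 1 (mod 5).
    The inverse of 3 mod 5 is 2 (since 3·2 = 6 = 1·5 + 1), so t ≡ 2·1 = 2 ≡ 2 (mod 5).
    Then x = 0 + 3·2 = 6, valid modulo lcm(3, 5) = 15: x ≡ 6 (mod 15).
  Combine with x ≡ 2 (mod 8): since gcd(15, 8) = 1, we get a unique residue mod 120.
    Write x = 6 + 15·t and substitute into x ≡ 2 (mod 8): 15·t ≡ 2 − 6 = -4 (mod 8).
    Reduce coefficients mod 8: 7·t ≡ 4 (mod 8).
    The inverse of 7 mod 8 is 7 (since 7·7 = 49 = 6·8 + 1), so t ≡ 7·4 = 28 ≡ 4 (mod 8).
    Then x = 6 + 15·4 = 66, valid modulo lcm(15, 8) = 120: x ≡ 66 (mod 120).
Verify: 66 mod 3 = 0 ✓, 66 mod 5 = 1 ✓, 66 mod 8 = 2 ✓.

x ≡ 66 (mod 120).


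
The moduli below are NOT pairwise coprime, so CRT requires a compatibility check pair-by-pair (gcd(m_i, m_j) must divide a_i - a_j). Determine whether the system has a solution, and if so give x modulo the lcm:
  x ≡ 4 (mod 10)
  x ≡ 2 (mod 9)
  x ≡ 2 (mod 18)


Moduli 10, 9, 18 are not pairwise coprime, so CRT works modulo lcm(m_i) when all pairwise compatibility conditions hold.
Pairwise compatibility: gcd(m_i, m_j) must divide a_i - a_j for every pair.
Merge one congruence at a time:
  Start: x ≡ 4 (mod 10).
  Combine with x ≡ 2 (mod 9): gcd(10, 9) = 1; 2 - 4 = -2, which IS divisible by 1, so compatible.
    Write x = 4 + 10·t and substitute into x ≡ 2 (mod 9): 10·t ≡ 2 − 4 = -2 (mod 9).
    Reduce coefficients mod 9: 1·t ≡ 7 (mod 9).
    So t ≡ 7 (mod 9).
    Then x = 4 + 10·7 = 74, valid modulo lcm(10, 9) = 90: x ≡ 74 (mod 90).
  Combine with x ≡ 2 (mod 18): gcd(90, 18) = 18; 2 - 74 = -72, which IS divisible by 18, so compatible.
    Write x = 74 + 90·t and substitute into x ≡ 2 (mod 18): 90·t ≡ 2 − 74 = -72 (mod 18).
    Divide the congruence (and modulus) by g = 18: 5·t ≡ -4 (mod 1).
    Modulo 1 every t works; take t = 0.
    Then x = 74 + 90·0 = 74, valid modulo lcm(90, 18) = 90: x ≡ 74 (mod 90).
Verify: 74 mod 10 = 4, 74 mod 9 = 2, 74 mod 18 = 2.

x ≡ 74 (mod 90).


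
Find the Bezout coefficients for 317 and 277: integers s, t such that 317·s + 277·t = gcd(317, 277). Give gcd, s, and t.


Euclidean algorithm on (317, 277) — divide until remainder is 0:
  317 = 1 · 277 + 40
  277 = 6 · 40 + 37
  40 = 1 · 37 + 3
  37 = 12 · 3 + 1
  3 = 3 · 1 + 0
gcd(317, 277) = 1.
Track Bezout coefficients alongside the remainders: start with r₀ = 317 = a·1 + b·0 (s = 1, t = 0) and r₁ = 277 = a·0 + b·1 (s = 0, t = 1); each new remainder r_{k+1} = r_{k-1} − q_k·r_k inherits s_{k+1} = s_{k-1} − q_k·s_k, t_{k+1} = t_{k-1} − q_k·t_k, so r_k = a·s_k + b·t_k at every step:
  q = 1: r = 40, s = 1 − 1·0 = 1, t = 0 − 1·1 = -1  (check: 317·1 + 277·(-1) = 40)
  q = 6: r = 37, s = 0 − 6·1 = -6, t = 1 − 6·(-1) = 7  (check: 317·(-6) + 277·7 = 37)
  q = 1: r = 3, s = 1 − 1·(-6) = 7, t = -1 − 1·7 = -8  (check: 317·7 + 277·(-8) = 3)
  q = 12: r = 1, s = -6 − 12·7 = -90, t = 7 − 12·(-8) = 103  (check: 317·(-90) + 277·103 = 1)
The row with r = 1 (the gcd) gives the Bezout coefficients s = -90, t = 103.
Result: 317 · (-90) + 277 · (103) = 1.

gcd(317, 277) = 1; s = -90, t = 103 (check: 317·(-90) + 277·103 = 1).


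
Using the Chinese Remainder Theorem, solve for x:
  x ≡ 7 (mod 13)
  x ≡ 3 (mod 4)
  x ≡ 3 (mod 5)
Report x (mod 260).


Moduli 13, 4, 5 are pairwise coprime; by CRT there is a unique solution modulo M = 13 · 4 · 5 = 260.
Solve pairwise, accumulating the modulus:
  Start with x ≡ 7 (mod 13).
  Combine with x ≡ 3 (mod 4): since gcd(13, 4) = 1, we get a unique residue mod 52.
    Write x = 7 + 13·t and substitute into x ≡ 3 (mod 4): 13·t ≡ 3 − 7 = -4 (mod 4).
    Reduce coefficients mod 4: 1·t ≡ 0 (mod 4).
    So t ≡ 0 (mod 4).
    Then x = 7 + 13·0 = 7, valid modulo lcm(13, 4) = 52: x ≡ 7 (mod 52).
  Combine with x ≡ 3 (mod 5): since gcd(52, 5) = 1, we get a unique residue mod 260.
    Write x = 7 + 52·t and substitute into x ≡ 3 (mod 5): 52·t ≡ 3 − 7 = -4 (mod 5).
    Reduce coefficients mod 5: 2·t ≡ 1 (mod 5).
    The inverse of 2 mod 5 is 3 (since 2·3 = 6 = 1·5 + 1), so t ≡ 3·1 = 3 ≡ 3 (mod 5).
    Then x = 7 + 52·3 = 163, valid modulo lcm(52, 5) = 260: x ≡ 163 (mod 260).
Verify: 163 mod 13 = 7 ✓, 163 mod 4 = 3 ✓, 163 mod 5 = 3 ✓.

x ≡ 163 (mod 260).


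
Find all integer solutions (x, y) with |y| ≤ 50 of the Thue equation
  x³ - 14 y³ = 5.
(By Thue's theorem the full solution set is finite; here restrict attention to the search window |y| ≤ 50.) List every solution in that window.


The equation is x³ - 14y³ = 5. For fixed y, x³ = 14·y³ + 5, so a solution requires the RHS to be a perfect cube.
Strategy: iterate y from -50 to 50, compute RHS = 14·y³ + 5, and check whether it is a (positive or negative) perfect cube.
Check small values of y:
  y = 0: RHS = 5 is not a perfect cube.
  y = 1: RHS = 19 is not a perfect cube.
  y = -1: RHS = -9 is not a perfect cube.
  y = 2: RHS = 117 is not a perfect cube.
  y = -2: RHS = -107 is not a perfect cube.
  y = 3: RHS = 383 is not a perfect cube.
  y = -3: RHS = -373 is not a perfect cube.
Continuing the search up to |y| = 50 finds no solutions either.
No (x, y) in the scanned range satisfies the equation.

No integer solutions with |y| ≤ 50.


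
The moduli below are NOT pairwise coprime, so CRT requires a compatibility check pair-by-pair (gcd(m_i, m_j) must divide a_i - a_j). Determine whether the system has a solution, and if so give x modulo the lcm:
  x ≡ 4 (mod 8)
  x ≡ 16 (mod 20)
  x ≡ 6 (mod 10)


Moduli 8, 20, 10 are not pairwise coprime, so CRT works modulo lcm(m_i) when all pairwise compatibility conditions hold.
Pairwise compatibility: gcd(m_i, m_j) must divide a_i - a_j for every pair.
Merge one congruence at a time:
  Start: x ≡ 4 (mod 8).
  Combine with x ≡ 16 (mod 20): gcd(8, 20) = 4; 16 - 4 = 12, which IS divisible by 4, so compatible.
    Write x = 4 + 8·t and substitute into x ≡ 16 (mod 20): 8·t ≡ 16 − 4 = 12 (mod 20).
    Divide the congruence (and modulus) by g = 4: 2·t ≡ 3 (mod 5).
    The inverse of 2 mod 5 is 3 (since 2·3 = 6 = 1·5 + 1), so t ≡ 3·3 = 9 ≡ 4 (mod 5).
    Then x = 4 + 8·4 = 36, valid modulo lcm(8, 20) = 40: x ≡ 36 (mod 40).
  Combine with x ≡ 6 (mod 10): gcd(40, 10) = 10; 6 - 36 = -30, which IS divisible by 10, so compatible.
    Write x = 36 + 40·t and substitute into x ≡ 6 (mod 10): 40·t ≡ 6 − 36 = -30 (mod 10).
    Divide the congruence (and modulus) by g = 10: 4·t ≡ -3 (mod 1).
    Modulo 1 every t works; take t = 0.
    Then x = 36 + 40·0 = 36, valid modulo lcm(40, 10) = 40: x ≡ 36 (mod 40).
Verify: 36 mod 8 = 4, 36 mod 20 = 16, 36 mod 10 = 6.

x ≡ 36 (mod 40).


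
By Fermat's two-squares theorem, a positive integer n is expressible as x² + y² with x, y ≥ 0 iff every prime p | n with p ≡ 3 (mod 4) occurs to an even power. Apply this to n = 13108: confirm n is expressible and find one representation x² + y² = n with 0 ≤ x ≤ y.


Step 1: Factor n = 13108 = 2^2 · 29 · 113.
Step 2: Check the mod-4 condition on each prime factor: 2 = 2 (special); 29 ≡ 1 (mod 4), exponent 1; 113 ≡ 1 (mod 4), exponent 1.
All primes ≡ 3 (mod 4) appear to even exponent (or don't appear), so by the two-squares theorem n IS expressible as a sum of two squares.
Step 3: Build a representation. Group n = k² · m with k = 2 and m = 29 · 113 = 3277 (a product of primes ≡ 1 (mod 4)); a representation of m scales to one of n via (k·x)² + (k·y)² = k²(x² + y²). Each prime p ≡ 1 (mod 4) is itself a sum of two squares; find a² by testing p − a² for a perfect square:
  29: 29 − 1² = 28, 29 − 2² = 25 = 5² ⇒ 29 = 2² + 5².
  113: 113 − 1² = 112, 113 − 2² = 109, 113 − 3² = 104, 113 − 4² = 97, 113 − 5² = 88, 113 − 6² = 77, 113 − 7² = 64 = 8² ⇒ 113 = 7² + 8².
  Combine using the Brahmagupta–Fibonacci identity (a² + b²)(c² + d²) = (ac − bd)² + (ad + bc)² = (ac + bd)² + (ad − bc)²:
  29 · 113 = 3277: from (2² + 5²)(7² + 8²), take (2·7 − 5·8, 2·8 + 5·7) = (14 − 40, 16 + 35) = (-26, 51); dropping signs (only squares matter) gives (26, 51); check 26² + 51² = 676 + 2601 = 3277 ✓.
  Scale by k = 2: (2·26, 2·51) = (52, 102).
Step 4: Order so x ≤ y and verify: 52² + 102² = 2704 + 10404 = 13108 = n. ✓

n = 13108 = 52² + 102² (one valid representation with x ≤ y).


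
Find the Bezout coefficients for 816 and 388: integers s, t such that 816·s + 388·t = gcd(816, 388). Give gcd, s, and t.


Euclidean algorithm on (816, 388) — divide until remainder is 0:
  816 = 2 · 388 + 40
  388 = 9 · 40 + 28
  40 = 1 · 28 + 12
  28 = 2 · 12 + 4
  12 = 3 · 4 + 0
gcd(816, 388) = 4.
Track Bezout coefficients alongside the remainders: start with r₀ = 816 = a·1 + b·0 (s = 1, t = 0) and r₁ = 388 = a·0 + b·1 (s = 0, t = 1); each new remainder r_{k+1} = r_{k-1} − q_k·r_k inherits s_{k+1} = s_{k-1} − q_k·s_k, t_{k+1} = t_{k-1} − q_k·t_k, so r_k = a·s_k + b·t_k at every step:
  q = 2: r = 40, s = 1 − 2·0 = 1, t = 0 − 2·1 = -2  (check: 816·1 + 388·(-2) = 40)
  q = 9: r = 28, s = 0 − 9·1 = -9, t = 1 − 9·(-2) = 19  (check: 816·(-9) + 388·19 = 28)
  q = 1: r = 12, s = 1 − 1·(-9) = 10, t = -2 − 1·19 = -21  (check: 816·10 + 388·(-21) = 12)
  q = 2: r = 4, s = -9 − 2·10 = -29, t = 19 − 2·(-21) = 61  (check: 816·(-29) + 388·61 = 4)
The row with r = 4 (the gcd) gives the Bezout coefficients s = -29, t = 61.
Result: 816 · (-29) + 388 · (61) = 4.

gcd(816, 388) = 4; s = -29, t = 61 (check: 816·(-29) + 388·61 = 4).


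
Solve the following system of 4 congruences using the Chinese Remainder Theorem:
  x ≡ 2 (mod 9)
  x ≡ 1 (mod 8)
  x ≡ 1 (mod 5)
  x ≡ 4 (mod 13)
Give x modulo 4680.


Product of moduli M = 9 · 8 · 5 · 13 = 4680.
Merge one congruence at a time:
  Start: x ≡ 2 (mod 9).
  Combine with x ≡ 1 (mod 8); new modulus lcm = 72.
    Write x = 2 + 9·t and substitute into x ≡ 1 (mod 8): 9·t ≡ 1 − 2 = -1 (mod 8).
    Reduce coefficients mod 8: 1·t ≡ 7 (mod 8).
    So t ≡ 7 (mod 8).
    Then x = 2 + 9·7 = 65, valid modulo lcm(9, 8) = 72: x ≡ 65 (mod 72).
  Combine with x ≡ 1 (mod 5); new modulus lcm = 360.
    Write x = 65 + 72·t and substitute into x ≡ 1 (mod 5): 72·t ≡ 1 − 65 = -64 (mod 5).
    Reduce coefficients mod 5: 2·t ≡ 1 (mod 5).
    The inverse of 2 mod 5 is 3 (since 2·3 = 6 = 1·5 + 1), so t ≡ 3·1 = 3 ≡ 3 (mod 5).
    Then x = 65 + 72·3 = 281, valid modulo lcm(72, 5) = 360: x ≡ 281 (mod 360).
  Combine with x ≡ 4 (mod 13); new modulus lcm = 4680.
    Write x = 281 + 360·t and substitute into x ≡ 4 (mod 13): 360·t ≡ 4 − 281 = -277 (mod 13).
    Reduce coefficients mod 13: 9·t ≡ 9 (mod 13).
    The inverse of 9 mod 13 is 3 (since 9·3 = 27 = 2·13 + 1), so t ≡ 3·9 = 27 ≡ 1 (mod 13).
    Then x = 281 + 360·1 = 641, valid modulo lcm(360, 13) = 4680: x ≡ 641 (mod 4680).
Verify against each original: 641 mod 9 = 2, 641 mod 8 = 1, 641 mod 5 = 1, 641 mod 13 = 4.

x ≡ 641 (mod 4680).


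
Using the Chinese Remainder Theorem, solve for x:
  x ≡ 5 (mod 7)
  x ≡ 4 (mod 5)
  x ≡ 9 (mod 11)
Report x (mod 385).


Moduli 7, 5, 11 are pairwise coprime; by CRT there is a unique solution modulo M = 7 · 5 · 11 = 385.
Solve pairwise, accumulating the modulus:
  Start with x ≡ 5 (mod 7).
  Combine with x ≡ 4 (mod 5): since gcd(7, 5) = 1, we get a unique residue mod 35.
    Write x = 5 + 7·t and substitute into x ≡ 4 (mod 5): 7·t ≡ 4 − 5 = -1 (mod 5).
    Reduce coefficients mod 5: 2·t ≡ 4 (mod 5).
    The inverse of 2 mod 5 is 3 (since 2·3 = 6 = 1·5 + 1), so t ≡ 3·4 = 12 ≡ 2 (mod 5).
    Then x = 5 + 7·2 = 19, valid modulo lcm(7, 5) = 35: x ≡ 19 (mod 35).
  Combine with x ≡ 9 (mod 11): since gcd(35, 11) = 1, we get a unique residue mod 385.
    Write x = 19 + 35·t and substitute into x ≡ 9 (mod 11): 35·t ≡ 9 − 19 = -10 (mod 11).
    Reduce coefficients mod 11: 2·t ≡ 1 (mod 11).
    The inverse of 2 mod 11 is 6 (since 2·6 = 12 = 1·11 + 1), so t ≡ 6·1 = 6 ≡ 6 (mod 11).
    Then x = 19 + 35·6 = 229, valid modulo lcm(35, 11) = 385: x ≡ 229 (mod 385).
Verify: 229 mod 7 = 5 ✓, 229 mod 5 = 4 ✓, 229 mod 11 = 9 ✓.

x ≡ 229 (mod 385).


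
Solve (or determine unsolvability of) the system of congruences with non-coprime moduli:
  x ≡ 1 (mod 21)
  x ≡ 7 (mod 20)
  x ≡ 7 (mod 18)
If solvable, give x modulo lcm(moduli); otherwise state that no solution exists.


Moduli 21, 20, 18 are not pairwise coprime, so CRT works modulo lcm(m_i) when all pairwise compatibility conditions hold.
Pairwise compatibility: gcd(m_i, m_j) must divide a_i - a_j for every pair.
Merge one congruence at a time:
  Start: x ≡ 1 (mod 21).
  Combine with x ≡ 7 (mod 20): gcd(21, 20) = 1; 7 - 1 = 6, which IS divisible by 1, so compatible.
    Write x = 1 + 21·t and substitute into x ≡ 7 (mod 20): 21·t ≡ 7 − 1 = 6 (mod 20).
    Reduce coefficients mod 20: 1·t ≡ 6 (mod 20).
    So t ≡ 6 (mod 20).
    Then x = 1 + 21·6 = 127, valid modulo lcm(21, 20) = 420: x ≡ 127 (mod 420).
  Combine with x ≡ 7 (mod 18): gcd(420, 18) = 6; 7 - 127 = -120, which IS divisible by 6, so compatible.
    Write x = 127 + 420·t and substitute into x ≡ 7 (mod 18): 420·t ≡ 7 − 127 = -120 (mod 18).
    Divide the congruence (and modulus) by g = 6: 70·t ≡ -20 (mod 3).
    Reduce coefficients mod 3: 1·t ≡ 1 (mod 3).
    So t ≡ 1 (mod 3).
    Then x = 127 + 420·1 = 547, valid modulo lcm(420, 18) = 1260: x ≡ 547 (mod 1260).
Verify: 547 mod 21 = 1, 547 mod 20 = 7, 547 mod 18 = 7.

x ≡ 547 (mod 1260).


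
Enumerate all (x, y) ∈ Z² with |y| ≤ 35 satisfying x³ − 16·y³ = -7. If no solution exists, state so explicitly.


The equation is x³ - 16y³ = -7. For fixed y, x³ = 16·y³ − 7, so a solution requires the RHS to be a perfect cube.
Strategy: iterate y from -35 to 35, compute RHS = 16·y³ − 7, and check whether it is a (positive or negative) perfect cube.
Check small values of y:
  y = 0: RHS = -7 is not a perfect cube.
  y = 1: RHS = 9 is not a perfect cube.
  y = -1: RHS = -23 is not a perfect cube.
  y = 2: RHS = 121 is not a perfect cube.
  y = -2: RHS = -135 is not a perfect cube.
  y = 3: RHS = 425 is not a perfect cube.
  y = -3: RHS = -439 is not a perfect cube.
Continuing the search up to |y| = 35 finds no solutions either.
No (x, y) in the scanned range satisfies the equation.

No integer solutions with |y| ≤ 35.


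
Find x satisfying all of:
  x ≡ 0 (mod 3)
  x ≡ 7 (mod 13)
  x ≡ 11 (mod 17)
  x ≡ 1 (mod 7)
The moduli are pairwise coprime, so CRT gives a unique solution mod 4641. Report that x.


Product of moduli M = 3 · 13 · 17 · 7 = 4641.
Merge one congruence at a time:
  Start: x ≡ 0 (mod 3).
  Combine with x ≡ 7 (mod 13); new modulus lcm = 39.
    Write x = 0 + 3·t and substitute into x ≡ 7 (mod 13): 3·t ≡ 7 − 0 = 7 (mod 13).
    The inverse of 3 mod 13 is 9 (since 3·9 = 27 = 2·13 + 1), so t ≡ 9·7 = 63 ≡ 11 (mod 13).
    Then x = 0 + 3·11 = 33, valid modulo lcm(3, 13) = 39: x ≡ 33 (mod 39).
  Combine with x ≡ 11 (mod 17); new modulus lcm = 663.
    Write x = 33 + 39·t and substitute into x ≡ 11 (mod 17): 39·t ≡ 11 − 33 = -22 (mod 17).
    Reduce coefficients mod 17: 5·t ≡ 12 (mod 17).
    The inverse of 5 mod 17 is 7 (since 5·7 = 35 = 2·17 + 1), so t ≡ 7·12 = 84 ≡ 16 (mod 17).
    Then x = 33 + 39·16 = 657, valid modulo lcm(39, 17) = 663: x ≡ 657 (mod 663).
  Combine with x ≡ 1 (mod 7); new modulus lcm = 4641.
    Write x = 657 + 663·t and substitute into x ≡ 1 (mod 7): 663·t ≡ 1 − 657 = -656 (mod 7).
    Reduce coefficients mod 7: 5·t ≡ 2 (mod 7).
    The inverse of 5 mod 7 is 3 (since 5·3 = 15 = 2·7 + 1), so t ≡ 3·2 = 6 ≡ 6 (mod 7).
    Then x = 657 + 663·6 = 4635, valid modulo lcm(663, 7) = 4641: x ≡ 4635 (mod 4641).
Verify against each original: 4635 mod 3 = 0, 4635 mod 13 = 7, 4635 mod 17 = 11, 4635 mod 7 = 1.

x ≡ 4635 (mod 4641).


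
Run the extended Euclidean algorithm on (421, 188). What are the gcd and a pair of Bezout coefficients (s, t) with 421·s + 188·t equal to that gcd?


Euclidean algorithm on (421, 188) — divide until remainder is 0:
  421 = 2 · 188 + 45
  188 = 4 · 45 + 8
  45 = 5 · 8 + 5
  8 = 1 · 5 + 3
  5 = 1 · 3 + 2
  3 = 1 · 2 + 1
  2 = 2 · 1 + 0
gcd(421, 188) = 1.
Track Bezout coefficients alongside the remainders: start with r₀ = 421 = a·1 + b·0 (s = 1, t = 0) and r₁ = 188 = a·0 + b·1 (s = 0, t = 1); each new remainder r_{k+1} = r_{k-1} − q_k·r_k inherits s_{k+1} = s_{k-1} − q_k·s_k, t_{k+1} = t_{k-1} − q_k·t_k, so r_k = a·s_k + b·t_k at every step:
  q = 2: r = 45, s = 1 − 2·0 = 1, t = 0 − 2·1 = -2  (check: 421·1 + 188·(-2) = 45)
  q = 4: r = 8, s = 0 − 4·1 = -4, t = 1 − 4·(-2) = 9  (check: 421·(-4) + 188·9 = 8)
  q = 5: r = 5, s = 1 − 5·(-4) = 21, t = -2 − 5·9 = -47  (check: 421·21 + 188·(-47) = 5)
  q = 1: r = 3, s = -4 − 1·21 = -25, t = 9 − 1·(-47) = 56  (check: 421·(-25) + 188·56 = 3)
  q = 1: r = 2, s = 21 − 1·(-25) = 46, t = -47 − 1·56 = -103  (check: 421·46 + 188·(-103) = 2)
  q = 1: r = 1, s = -25 − 1·46 = -71, t = 56 − 1·(-103) = 159  (check: 421·(-71) + 188·159 = 1)
The row with r = 1 (the gcd) gives the Bezout coefficients s = -71, t = 159.
Result: 421 · (-71) + 188 · (159) = 1.

gcd(421, 188) = 1; s = -71, t = 159 (check: 421·(-71) + 188·159 = 1).


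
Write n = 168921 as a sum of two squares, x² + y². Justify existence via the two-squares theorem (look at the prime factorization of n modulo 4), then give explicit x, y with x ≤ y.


Step 1: Factor n = 168921 = 3^2 · 137^2.
Step 2: Check the mod-4 condition on each prime factor: 3 ≡ 3 (mod 4), exponent 2 (must be even); 137 ≡ 1 (mod 4), exponent 2.
All primes ≡ 3 (mod 4) appear to even exponent (or don't appear), so by the two-squares theorem n IS expressible as a sum of two squares.
Step 3: Build a representation. Group n = k² · m with k = 3 and m = 137 · 137 = 18769 (a product of primes ≡ 1 (mod 4)); a representation of m scales to one of n via (k·x)² + (k·y)² = k²(x² + y²). Each prime p ≡ 1 (mod 4) is itself a sum of two squares; find a² by testing p − a² for a perfect square:
  137: 137 − 1² = 136, 137 − 2² = 133, 137 − 3² = 128, 137 − 4² = 121 = 11² ⇒ 137 = 4² + 11².
  Combine using the Brahmagupta–Fibonacci identity (a² + b²)(c² + d²) = (ac − bd)² + (ad + bc)² = (ac + bd)² + (ad − bc)²:
  137 · 137 = 18769: from (4² + 11²)(4² + 11²), take (4·4 − 11·11, 4·11 + 11·4) = (16 − 121, 44 + 44) = (-105, 88); dropping signs (only squares matter) gives (105, 88); check 105² + 88² = 11025 + 7744 = 18769 ✓.
  Scale by k = 3: (3·105, 3·88) = (315, 264).
Step 4: Order so x ≤ y and verify: 264² + 315² = 69696 + 99225 = 168921 = n. ✓

n = 168921 = 264² + 315² (one valid representation with x ≤ y).
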